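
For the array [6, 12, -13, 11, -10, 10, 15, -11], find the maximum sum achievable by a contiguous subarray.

Using Kadane's algorithm on [6, 12, -13, 11, -10, 10, 15, -11]:

Scanning through the array:
Position 1 (value 12): max_ending_here = 18, max_so_far = 18
Position 2 (value -13): max_ending_here = 5, max_so_far = 18
Position 3 (value 11): max_ending_here = 16, max_so_far = 18
Position 4 (value -10): max_ending_here = 6, max_so_far = 18
Position 5 (value 10): max_ending_here = 16, max_so_far = 18
Position 6 (value 15): max_ending_here = 31, max_so_far = 31
Position 7 (value -11): max_ending_here = 20, max_so_far = 31

Maximum subarray: [6, 12, -13, 11, -10, 10, 15]
Maximum sum: 31

The maximum subarray is [6, 12, -13, 11, -10, 10, 15] with sum 31. This subarray runs from index 0 to index 6.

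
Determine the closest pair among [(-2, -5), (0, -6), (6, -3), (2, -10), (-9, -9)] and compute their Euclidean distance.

Computing all pairwise distances among 5 points:

d((-2, -5), (0, -6)) = 2.2361 <-- minimum
d((-2, -5), (6, -3)) = 8.2462
d((-2, -5), (2, -10)) = 6.4031
d((-2, -5), (-9, -9)) = 8.0623
d((0, -6), (6, -3)) = 6.7082
d((0, -6), (2, -10)) = 4.4721
d((0, -6), (-9, -9)) = 9.4868
d((6, -3), (2, -10)) = 8.0623
d((6, -3), (-9, -9)) = 16.1555
d((2, -10), (-9, -9)) = 11.0454

Closest pair: (-2, -5) and (0, -6) with distance 2.2361

The closest pair is (-2, -5) and (0, -6) with Euclidean distance 2.2361. For 5 points, brute-force pairwise comparison is shown above. For large n, the divide-and-conquer algorithm (sort by x, recurse on halves, check the dividing strip) achieves O(n log n).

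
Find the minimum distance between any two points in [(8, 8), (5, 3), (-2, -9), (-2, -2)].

Computing all pairwise distances among 4 points:

d((8, 8), (5, 3)) = 5.831 <-- minimum
d((8, 8), (-2, -9)) = 19.7231
d((8, 8), (-2, -2)) = 14.1421
d((5, 3), (-2, -9)) = 13.8924
d((5, 3), (-2, -2)) = 8.6023
d((-2, -9), (-2, -2)) = 7.0

Closest pair: (8, 8) and (5, 3) with distance 5.831

The closest pair is (8, 8) and (5, 3) with Euclidean distance 5.831. For 4 points, brute-force pairwise comparison is shown above. For large n, the divide-and-conquer algorithm (sort by x, recurse on halves, check the dividing strip) achieves O(n log n).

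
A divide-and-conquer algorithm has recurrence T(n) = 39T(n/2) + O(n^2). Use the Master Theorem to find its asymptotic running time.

Master Theorem for T(n) = 39T(n/2) + O(n^2):

a = 39, b = 2, c = 2
log_b(a) = log_2(39) = 5.2854

Case 1: c = 2 < log_2(39) = 5.2854
T(n) = O(n^(log_2 39))

For T(n) = 39T(n/2) + O(n^2): log_2(39) = 5.2854. This is Case 1 of the Master Theorem (c < log_b(a), work dominated by leaves), giving O(n^(log_2 39)).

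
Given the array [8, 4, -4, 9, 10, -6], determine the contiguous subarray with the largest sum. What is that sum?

Using Kadane's algorithm on [8, 4, -4, 9, 10, -6]:

Scanning through the array:
Position 1 (value 4): max_ending_here = 12, max_so_far = 12
Position 2 (value -4): max_ending_here = 8, max_so_far = 12
Position 3 (value 9): max_ending_here = 17, max_so_far = 17
Position 4 (value 10): max_ending_here = 27, max_so_far = 27
Position 5 (value -6): max_ending_here = 21, max_so_far = 27

Maximum subarray: [8, 4, -4, 9, 10]
Maximum sum: 27

The maximum subarray is [8, 4, -4, 9, 10] with sum 27. This subarray runs from index 0 to index 4.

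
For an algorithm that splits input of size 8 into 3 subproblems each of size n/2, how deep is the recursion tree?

For divide and conquer with division factor 2:

Problem sizes at each level:
Level 0: 8
Level 1: 4
Level 2: 2
Level 3: 1

The root is level 0 and the size-1 base case is level 3 (the tree spans levels 0 through 3, i.e. 4 levels counting the root), so the depth is the number of divisions: log_2(8) = 3

The recursion tree depth is log_2(8) = 3. At each level, the problem size is divided by 2, so it takes 3 divisions to reduce to a base case of size 1. The algorithm makes 3 recursive calls at each level.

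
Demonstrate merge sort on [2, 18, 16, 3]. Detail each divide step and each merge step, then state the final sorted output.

Merge sort trace:

Split: [2, 18, 16, 3] -> [2, 18] and [16, 3]
  Split: [2, 18] -> [2] and [18]
  Merge: [2] + [18] -> [2, 18]
  Split: [16, 3] -> [16] and [3]
  Merge: [16] + [3] -> [3, 16]
Merge: [2, 18] + [3, 16] -> [2, 3, 16, 18]

Final sorted array: [2, 3, 16, 18]

The merge sort proceeds by recursively splitting the array and merging sorted halves.
After all merges, the sorted array is [2, 3, 16, 18].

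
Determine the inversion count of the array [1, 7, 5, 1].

Finding inversions in [1, 7, 5, 1]:

(1, 2): arr[1]=7 > arr[2]=5
(1, 3): arr[1]=7 > arr[3]=1
(2, 3): arr[2]=5 > arr[3]=1

Total inversions: 3

The array has 3 inversion(s): (1,2), (1,3), (2,3). Each pair (i,j) satisfies i < j and arr[i] > arr[j].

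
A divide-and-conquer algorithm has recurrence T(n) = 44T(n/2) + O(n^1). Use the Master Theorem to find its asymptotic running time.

Master Theorem for T(n) = 44T(n/2) + O(n^1):

a = 44, b = 2, c = 1
log_b(a) = log_2(44) = 5.4594

Case 1: c = 1 < log_2(44) = 5.4594
T(n) = O(n^(log_2 44))

For T(n) = 44T(n/2) + O(n^1): log_2(44) = 5.4594. This is Case 1 of the Master Theorem (c < log_b(a), work dominated by leaves), giving O(n^(log_2 44)).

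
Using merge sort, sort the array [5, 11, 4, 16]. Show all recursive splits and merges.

Merge sort trace:

Split: [5, 11, 4, 16] -> [5, 11] and [4, 16]
  Split: [5, 11] -> [5] and [11]
  Merge: [5] + [11] -> [5, 11]
  Split: [4, 16] -> [4] and [16]
  Merge: [4] + [16] -> [4, 16]
Merge: [5, 11] + [4, 16] -> [4, 5, 11, 16]

Final sorted array: [4, 5, 11, 16]

The merge sort proceeds by recursively splitting the array and merging sorted halves.
After all merges, the sorted array is [4, 5, 11, 16].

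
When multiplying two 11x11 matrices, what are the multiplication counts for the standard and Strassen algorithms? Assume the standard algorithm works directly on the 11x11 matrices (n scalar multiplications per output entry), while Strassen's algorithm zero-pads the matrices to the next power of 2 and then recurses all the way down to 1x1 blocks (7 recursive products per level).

Matrix multiplication for 11x11 matrices:

Strassen's algorithm requires power-of-2 dimensions. Pad 11x11 to 16x16 (next power of 2).

Standard algorithm: 11^3 = 1331 multiplications
Strassen's algorithm: 7^(log2(16)) = 7^4 = 2401 multiplications
Difference: 1331 - 2401 = -1070 (Strassen uses MORE here due to padding overhead — for small or just-over-power-of-2 n, padding can outweigh the per-level savings)

Standard: 1331 multiplications (11^3). Strassen: 2401 multiplications (7^4, after padding to 16x16). Strassen reduces 8 recursive multiplications to 7 at each level.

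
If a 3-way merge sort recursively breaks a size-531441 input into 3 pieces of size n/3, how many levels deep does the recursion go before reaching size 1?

For divide and conquer with division factor 3:

Problem sizes at each level:
Level 0: 531441
Level 1: 177147
Level 2: 59049
Level 3: 19683
Level 4: 6561
Level 5: 2187
Level 6: 729
Level 7: 243
Level 8: 81
Level 9: 27
Level 10: 9
Level 11: 3
Level 12: 1

The root is level 0 and the size-1 base case is level 12 (the tree spans levels 0 through 12, i.e. 13 levels counting the root), so the depth is the number of divisions: log_3(531441) = 12

The recursion tree depth is log_3(531441) = 12. At each level, the problem size is divided by 3, so it takes 12 divisions to reduce to a base case of size 1. The algorithm makes 3 recursive calls at each level.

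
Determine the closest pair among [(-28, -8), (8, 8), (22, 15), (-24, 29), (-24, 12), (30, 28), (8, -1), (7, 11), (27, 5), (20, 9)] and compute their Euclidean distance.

Computing all pairwise distances among 10 points:

d((-28, -8), (8, 8)) = 39.3954
d((-28, -8), (22, 15)) = 55.0364
d((-28, -8), (-24, 29)) = 37.2156
d((-28, -8), (-24, 12)) = 20.3961
d((-28, -8), (30, 28)) = 68.2642
d((-28, -8), (8, -1)) = 36.6742
d((-28, -8), (7, 11)) = 39.8246
d((-28, -8), (27, 5)) = 56.5155
d((-28, -8), (20, 9)) = 50.9215
d((8, 8), (22, 15)) = 15.6525
d((8, 8), (-24, 29)) = 38.2753
d((8, 8), (-24, 12)) = 32.249
d((8, 8), (30, 28)) = 29.7321
d((8, 8), (8, -1)) = 9.0
d((8, 8), (7, 11)) = 3.1623 <-- minimum
d((8, 8), (27, 5)) = 19.2354
d((8, 8), (20, 9)) = 12.0416
d((22, 15), (-24, 29)) = 48.0833
d((22, 15), (-24, 12)) = 46.0977
d((22, 15), (30, 28)) = 15.2643
d((22, 15), (8, -1)) = 21.2603
d((22, 15), (7, 11)) = 15.5242
d((22, 15), (27, 5)) = 11.1803
d((22, 15), (20, 9)) = 6.3246
d((-24, 29), (-24, 12)) = 17.0
d((-24, 29), (30, 28)) = 54.0093
d((-24, 29), (8, -1)) = 43.8634
d((-24, 29), (7, 11)) = 35.8469
d((-24, 29), (27, 5)) = 56.3649
d((-24, 29), (20, 9)) = 48.3322
d((-24, 12), (30, 28)) = 56.3205
d((-24, 12), (8, -1)) = 34.5398
d((-24, 12), (7, 11)) = 31.0161
d((-24, 12), (27, 5)) = 51.4782
d((-24, 12), (20, 9)) = 44.1022
d((30, 28), (8, -1)) = 36.4005
d((30, 28), (7, 11)) = 28.6007
d((30, 28), (27, 5)) = 23.1948
d((30, 28), (20, 9)) = 21.4709
d((8, -1), (7, 11)) = 12.0416
d((8, -1), (27, 5)) = 19.9249
d((8, -1), (20, 9)) = 15.6205
d((7, 11), (27, 5)) = 20.8806
d((7, 11), (20, 9)) = 13.1529
d((27, 5), (20, 9)) = 8.0623

Closest pair: (8, 8) and (7, 11) with distance 3.1623

The closest pair is (8, 8) and (7, 11) with Euclidean distance 3.1623. For 10 points, brute-force pairwise comparison is shown above. For large n, the divide-and-conquer algorithm (sort by x, recurse on halves, check the dividing strip) achieves O(n log n).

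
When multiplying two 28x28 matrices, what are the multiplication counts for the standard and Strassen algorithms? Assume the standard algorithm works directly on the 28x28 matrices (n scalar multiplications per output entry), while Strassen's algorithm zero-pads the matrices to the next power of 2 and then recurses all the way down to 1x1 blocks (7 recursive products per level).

Matrix multiplication for 28x28 matrices:

Strassen's algorithm requires power-of-2 dimensions. Pad 28x28 to 32x32 (next power of 2).

Standard algorithm: 28^3 = 21952 multiplications
Strassen's algorithm: 7^(log2(32)) = 7^5 = 16807 multiplications
Savings: 21952 - 16807 = 5145 multiplications

Standard: 21952 multiplications (28^3). Strassen: 16807 multiplications (7^5, after padding to 32x32). Strassen reduces 8 recursive multiplications to 7 at each level.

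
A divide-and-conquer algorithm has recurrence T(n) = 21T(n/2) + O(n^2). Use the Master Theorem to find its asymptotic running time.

Master Theorem for T(n) = 21T(n/2) + O(n^2):

a = 21, b = 2, c = 2
log_b(a) = log_2(21) = 4.3923

Case 1: c = 2 < log_2(21) = 4.3923
T(n) = O(n^(log_2 21))

For T(n) = 21T(n/2) + O(n^2): log_2(21) = 4.3923. This is Case 1 of the Master Theorem (c < log_b(a), work dominated by leaves), giving O(n^(log_2 21)).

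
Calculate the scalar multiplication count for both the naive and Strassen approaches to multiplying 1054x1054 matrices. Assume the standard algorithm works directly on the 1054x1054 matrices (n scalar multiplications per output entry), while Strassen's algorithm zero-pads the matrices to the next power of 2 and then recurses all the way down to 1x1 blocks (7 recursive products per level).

Matrix multiplication for 1054x1054 matrices:

Strassen's algorithm requires power-of-2 dimensions. Pad 1054x1054 to 2048x2048 (next power of 2).

Standard algorithm: 1054^3 = 1170905464 multiplications
Strassen's algorithm: 7^(log2(2048)) = 7^11 = 1977326743 multiplications
Difference: 1170905464 - 1977326743 = -806421279 (Strassen uses MORE here due to padding overhead — for small or just-over-power-of-2 n, padding can outweigh the per-level savings)

Standard: 1170905464 multiplications (1054^3). Strassen: 1977326743 multiplications (7^11, after padding to 2048x2048). Strassen reduces 8 recursive multiplications to 7 at each level.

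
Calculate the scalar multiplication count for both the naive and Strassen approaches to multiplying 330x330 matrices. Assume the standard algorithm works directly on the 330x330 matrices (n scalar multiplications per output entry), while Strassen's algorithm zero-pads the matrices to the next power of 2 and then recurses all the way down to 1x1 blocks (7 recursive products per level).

Matrix multiplication for 330x330 matrices:

Strassen's algorithm requires power-of-2 dimensions. Pad 330x330 to 512x512 (next power of 2).

Standard algorithm: 330^3 = 35937000 multiplications
Strassen's algorithm: 7^(log2(512)) = 7^9 = 40353607 multiplications
Difference: 35937000 - 40353607 = -4416607 (Strassen uses MORE here due to padding overhead — for small or just-over-power-of-2 n, padding can outweigh the per-level savings)

Standard: 35937000 multiplications (330^3). Strassen: 40353607 multiplications (7^9, after padding to 512x512). Strassen reduces 8 recursive multiplications to 7 at each level.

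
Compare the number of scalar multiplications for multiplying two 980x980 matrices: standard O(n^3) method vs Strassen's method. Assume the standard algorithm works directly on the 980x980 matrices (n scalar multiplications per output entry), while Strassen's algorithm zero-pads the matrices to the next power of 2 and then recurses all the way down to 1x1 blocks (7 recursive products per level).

Matrix multiplication for 980x980 matrices:

Strassen's algorithm requires power-of-2 dimensions. Pad 980x980 to 1024x1024 (next power of 2).

Standard algorithm: 980^3 = 941192000 multiplications
Strassen's algorithm: 7^(log2(1024)) = 7^10 = 282475249 multiplications
Savings: 941192000 - 282475249 = 658716751 multiplications

Standard: 941192000 multiplications (980^3). Strassen: 282475249 multiplications (7^10, after padding to 1024x1024). Strassen reduces 8 recursive multiplications to 7 at each level.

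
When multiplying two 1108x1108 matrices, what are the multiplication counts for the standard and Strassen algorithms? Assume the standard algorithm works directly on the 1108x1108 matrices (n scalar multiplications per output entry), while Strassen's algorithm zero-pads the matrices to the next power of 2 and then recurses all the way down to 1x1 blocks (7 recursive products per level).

Matrix multiplication for 1108x1108 matrices:

Strassen's algorithm requires power-of-2 dimensions. Pad 1108x1108 to 2048x2048 (next power of 2).

Standard algorithm: 1108^3 = 1360251712 multiplications
Strassen's algorithm: 7^(log2(2048)) = 7^11 = 1977326743 multiplications
Difference: 1360251712 - 1977326743 = -617075031 (Strassen uses MORE here due to padding overhead — for small or just-over-power-of-2 n, padding can outweigh the per-level savings)

Standard: 1360251712 multiplications (1108^3). Strassen: 1977326743 multiplications (7^11, after padding to 2048x2048). Strassen reduces 8 recursive multiplications to 7 at each level.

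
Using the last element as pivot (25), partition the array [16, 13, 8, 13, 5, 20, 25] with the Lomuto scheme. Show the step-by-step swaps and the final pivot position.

Lomuto partition with pivot = 25:

Initial array: [16, 13, 8, 13, 5, 20, 25]

arr[0]=16 <= 25: swap with position 0, array becomes [16, 13, 8, 13, 5, 20, 25]
arr[1]=13 <= 25: swap with position 1, array becomes [16, 13, 8, 13, 5, 20, 25]
arr[2]=8 <= 25: swap with position 2, array becomes [16, 13, 8, 13, 5, 20, 25]
arr[3]=13 <= 25: swap with position 3, array becomes [16, 13, 8, 13, 5, 20, 25]
arr[4]=5 <= 25: swap with position 4, array becomes [16, 13, 8, 13, 5, 20, 25]
arr[5]=20 <= 25: swap with position 5, array becomes [16, 13, 8, 13, 5, 20, 25]

Place pivot at position 6: [16, 13, 8, 13, 5, 20, 25]
Pivot position: 6

After partitioning with pivot 25, the array becomes [16, 13, 8, 13, 5, 20, 25]. The pivot is placed at index 6. All elements to the left of the pivot are <= 25, and all elements to the right are > 25.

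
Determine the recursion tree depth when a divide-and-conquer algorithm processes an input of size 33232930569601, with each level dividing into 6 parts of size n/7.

For divide and conquer with division factor 7:

Problem sizes at each level:
Level 0: 33232930569601
Level 1: 4747561509943
Level 2: 678223072849
Level 3: 96889010407
Level 4: 13841287201
Level 5: 1977326743
Level 6: 282475249
Level 7: 40353607
Level 8: 5764801
Level 9: 823543
Level 10: 117649
Level 11: 16807
Level 12: 2401
Level 13: 343
Level 14: 49
Level 15: 7
Level 16: 1

The root is level 0 and the size-1 base case is level 16 (the tree spans levels 0 through 16, i.e. 17 levels counting the root), so the depth is the number of divisions: log_7(33232930569601) = 16

The recursion tree depth is log_7(33232930569601) = 16. At each level, the problem size is divided by 7, so it takes 16 divisions to reduce to a base case of size 1. The algorithm makes 6 recursive calls at each level.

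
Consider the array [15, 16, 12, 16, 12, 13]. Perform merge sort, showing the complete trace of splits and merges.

Merge sort trace:

Split: [15, 16, 12, 16, 12, 13] -> [15, 16, 12] and [16, 12, 13]
  Split: [15, 16, 12] -> [15] and [16, 12]
    Split: [16, 12] -> [16] and [12]
    Merge: [16] + [12] -> [12, 16]
  Merge: [15] + [12, 16] -> [12, 15, 16]
  Split: [16, 12, 13] -> [16] and [12, 13]
    Split: [12, 13] -> [12] and [13]
    Merge: [12] + [13] -> [12, 13]
  Merge: [16] + [12, 13] -> [12, 13, 16]
Merge: [12, 15, 16] + [12, 13, 16] -> [12, 12, 13, 15, 16, 16]

Final sorted array: [12, 12, 13, 15, 16, 16]

The merge sort proceeds by recursively splitting the array and merging sorted halves.
After all merges, the sorted array is [12, 12, 13, 15, 16, 16].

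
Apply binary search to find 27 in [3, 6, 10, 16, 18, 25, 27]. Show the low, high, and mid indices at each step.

Binary search for 27 in [3, 6, 10, 16, 18, 25, 27]:

lo=0, hi=6, mid=3, arr[mid]=16 -> 16 < 27, search right half
lo=4, hi=6, mid=5, arr[mid]=25 -> 25 < 27, search right half
lo=6, hi=6, mid=6, arr[mid]=27 -> Found target at index 6!

Binary search finds 27 at index 6 after 3 comparisons. The search repeatedly halves the search space by comparing with the middle element.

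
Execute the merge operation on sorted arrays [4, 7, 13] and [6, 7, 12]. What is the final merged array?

Merging process:

Compare 4 vs 6: take 4 from left. Merged: [4]
Compare 7 vs 6: take 6 from right. Merged: [4, 6]
Compare 7 vs 7: take 7 from left. Merged: [4, 6, 7]
Compare 13 vs 7: take 7 from right. Merged: [4, 6, 7, 7]
Compare 13 vs 12: take 12 from right. Merged: [4, 6, 7, 7, 12]
Append remaining from left: [13]. Merged: [4, 6, 7, 7, 12, 13]

Final merged array: [4, 6, 7, 7, 12, 13]
Total comparisons: 5

The merged array is [4, 6, 7, 7, 12, 13], requiring 5 comparisons. The merge step runs in O(n) time where n is the total number of elements.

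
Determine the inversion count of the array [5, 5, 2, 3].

Finding inversions in [5, 5, 2, 3]:

(0, 2): arr[0]=5 > arr[2]=2
(0, 3): arr[0]=5 > arr[3]=3
(1, 2): arr[1]=5 > arr[2]=2
(1, 3): arr[1]=5 > arr[3]=3

Total inversions: 4

The array has 4 inversion(s): (0,2), (0,3), (1,2), (1,3). Each pair (i,j) satisfies i < j and arr[i] > arr[j].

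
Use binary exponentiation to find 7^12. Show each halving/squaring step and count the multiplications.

Computing 7^12 by squaring (build up from 7^1; each line after the first costs one multiplication):

7^1 = 7
7^2 = (7^1)^2 = 7^2 = 49
7^3 = 7 * 7^2 = 7 * 49 = 343
7^6 = (7^3)^2 = 343^2 = 117649
7^12 = (7^6)^2 = 117649^2 = 13841287201

Result: 13841287201
Multiplications needed: 4 (4 lines after 7^1)

7^12 = 13841287201. Using exponentiation by squaring, this requires 4 multiplications. The key idea: if the exponent is even, square the half-power; if odd, multiply by the base once.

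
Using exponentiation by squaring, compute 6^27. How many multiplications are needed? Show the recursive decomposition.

Computing 6^27 by squaring (build up from 6^1; each line after the first costs one multiplication):

6^1 = 6
6^2 = (6^1)^2 = 6^2 = 36
6^3 = 6 * 6^2 = 6 * 36 = 216
6^6 = (6^3)^2 = 216^2 = 46656
6^12 = (6^6)^2 = 46656^2 = 2176782336
6^13 = 6 * 6^12 = 6 * 2176782336 = 13060694016
6^26 = (6^13)^2 = 13060694016^2 = 170581728179578208256
6^27 = 6 * 6^26 = 6 * 170581728179578208256 = 1023490369077469249536

Result: 1023490369077469249536
Multiplications needed: 7 (7 lines after 6^1)

6^27 = 1023490369077469249536. Using exponentiation by squaring, this requires 7 multiplications. The key idea: if the exponent is even, square the half-power; if odd, multiply by the base once.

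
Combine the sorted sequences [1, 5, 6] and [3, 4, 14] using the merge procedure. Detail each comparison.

Merging process:

Compare 1 vs 3: take 1 from left. Merged: [1]
Compare 5 vs 3: take 3 from right. Merged: [1, 3]
Compare 5 vs 4: take 4 from right. Merged: [1, 3, 4]
Compare 5 vs 14: take 5 from left. Merged: [1, 3, 4, 5]
Compare 6 vs 14: take 6 from left. Merged: [1, 3, 4, 5, 6]
Append remaining from right: [14]. Merged: [1, 3, 4, 5, 6, 14]

Final merged array: [1, 3, 4, 5, 6, 14]
Total comparisons: 5

The merged array is [1, 3, 4, 5, 6, 14], requiring 5 comparisons. The merge step runs in O(n) time where n is the total number of elements.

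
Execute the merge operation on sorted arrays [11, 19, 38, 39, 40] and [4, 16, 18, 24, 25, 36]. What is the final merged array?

Merging process:

Compare 11 vs 4: take 4 from right. Merged: [4]
Compare 11 vs 16: take 11 from left. Merged: [4, 11]
Compare 19 vs 16: take 16 from right. Merged: [4, 11, 16]
Compare 19 vs 18: take 18 from right. Merged: [4, 11, 16, 18]
Compare 19 vs 24: take 19 from left. Merged: [4, 11, 16, 18, 19]
Compare 38 vs 24: take 24 from right. Merged: [4, 11, 16, 18, 19, 24]
Compare 38 vs 25: take 25 from right. Merged: [4, 11, 16, 18, 19, 24, 25]
Compare 38 vs 36: take 36 from right. Merged: [4, 11, 16, 18, 19, 24, 25, 36]
Append remaining from left: [38, 39, 40]. Merged: [4, 11, 16, 18, 19, 24, 25, 36, 38, 39, 40]

Final merged array: [4, 11, 16, 18, 19, 24, 25, 36, 38, 39, 40]
Total comparisons: 8

The merged array is [4, 11, 16, 18, 19, 24, 25, 36, 38, 39, 40], requiring 8 comparisons. The merge step runs in O(n) time where n is the total number of elements.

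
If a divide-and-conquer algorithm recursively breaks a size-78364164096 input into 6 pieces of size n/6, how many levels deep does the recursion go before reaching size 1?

For divide and conquer with division factor 6:

Problem sizes at each level:
Level 0: 78364164096
Level 1: 13060694016
Level 2: 2176782336
Level 3: 362797056
Level 4: 60466176
Level 5: 10077696
Level 6: 1679616
Level 7: 279936
Level 8: 46656
Level 9: 7776
Level 10: 1296
Level 11: 216
Level 12: 36
Level 13: 6
Level 14: 1

The root is level 0 and the size-1 base case is level 14 (the tree spans levels 0 through 14, i.e. 15 levels counting the root), so the depth is the number of divisions: log_6(78364164096) = 14

The recursion tree depth is log_6(78364164096) = 14. At each level, the problem size is divided by 6, so it takes 14 divisions to reduce to a base case of size 1. The algorithm makes 6 recursive calls at each level.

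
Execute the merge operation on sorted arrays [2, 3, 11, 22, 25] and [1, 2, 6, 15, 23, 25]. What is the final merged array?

Merging process:

Compare 2 vs 1: take 1 from right. Merged: [1]
Compare 2 vs 2: take 2 from left. Merged: [1, 2]
Compare 3 vs 2: take 2 from right. Merged: [1, 2, 2]
Compare 3 vs 6: take 3 from left. Merged: [1, 2, 2, 3]
Compare 11 vs 6: take 6 from right. Merged: [1, 2, 2, 3, 6]
Compare 11 vs 15: take 11 from left. Merged: [1, 2, 2, 3, 6, 11]
Compare 22 vs 15: take 15 from right. Merged: [1, 2, 2, 3, 6, 11, 15]
Compare 22 vs 23: take 22 from left. Merged: [1, 2, 2, 3, 6, 11, 15, 22]
Compare 25 vs 23: take 23 from right. Merged: [1, 2, 2, 3, 6, 11, 15, 22, 23]
Compare 25 vs 25: take 25 from left. Merged: [1, 2, 2, 3, 6, 11, 15, 22, 23, 25]
Append remaining from right: [25]. Merged: [1, 2, 2, 3, 6, 11, 15, 22, 23, 25, 25]

Final merged array: [1, 2, 2, 3, 6, 11, 15, 22, 23, 25, 25]
Total comparisons: 10

The merged array is [1, 2, 2, 3, 6, 11, 15, 22, 23, 25, 25], requiring 10 comparisons. The merge step runs in O(n) time where n is the total number of elements.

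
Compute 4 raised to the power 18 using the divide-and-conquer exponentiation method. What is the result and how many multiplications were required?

Computing 4^18 by squaring (build up from 4^1; each line after the first costs one multiplication):

4^1 = 4
4^2 = (4^1)^2 = 4^2 = 16
4^4 = (4^2)^2 = 16^2 = 256
4^8 = (4^4)^2 = 256^2 = 65536
4^9 = 4 * 4^8 = 4 * 65536 = 262144
4^18 = (4^9)^2 = 262144^2 = 68719476736

Result: 68719476736
Multiplications needed: 5 (5 lines after 4^1)

4^18 = 68719476736. Using exponentiation by squaring, this requires 5 multiplications. The key idea: if the exponent is even, square the half-power; if odd, multiply by the base once.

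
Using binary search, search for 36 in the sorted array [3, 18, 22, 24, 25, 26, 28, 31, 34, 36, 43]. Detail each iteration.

Binary search for 36 in [3, 18, 22, 24, 25, 26, 28, 31, 34, 36, 43]:

lo=0, hi=10, mid=5, arr[mid]=26 -> 26 < 36, search right half
lo=6, hi=10, mid=8, arr[mid]=34 -> 34 < 36, search right half
lo=9, hi=10, mid=9, arr[mid]=36 -> Found target at index 9!

Binary search finds 36 at index 9 after 3 comparisons. The search repeatedly halves the search space by comparing with the middle element.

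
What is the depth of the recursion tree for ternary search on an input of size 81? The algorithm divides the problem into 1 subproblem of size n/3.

For divide and conquer with division factor 3:

Problem sizes at each level:
Level 0: 81
Level 1: 27
Level 2: 9
Level 3: 3
Level 4: 1

The root is level 0 and the size-1 base case is level 4 (the tree spans levels 0 through 4, i.e. 5 levels counting the root), so the depth is the number of divisions: log_3(81) = 4

The recursion tree depth is log_3(81) = 4. At each level, the problem size is divided by 3, so it takes 4 divisions to reduce to a base case of size 1. The algorithm makes 1 recursive call at each level.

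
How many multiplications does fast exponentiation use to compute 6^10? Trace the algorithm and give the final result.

Computing 6^10 by squaring (build up from 6^1; each line after the first costs one multiplication):

6^1 = 6
6^2 = (6^1)^2 = 6^2 = 36
6^4 = (6^2)^2 = 36^2 = 1296
6^5 = 6 * 6^4 = 6 * 1296 = 7776
6^10 = (6^5)^2 = 7776^2 = 60466176

Result: 60466176
Multiplications needed: 4 (4 lines after 6^1)

6^10 = 60466176. Using exponentiation by squaring, this requires 4 multiplications. The key idea: if the exponent is even, square the half-power; if odd, multiply by the base once.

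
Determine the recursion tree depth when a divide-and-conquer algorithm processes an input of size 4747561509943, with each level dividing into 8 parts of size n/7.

For divide and conquer with division factor 7:

Problem sizes at each level:
Level 0: 4747561509943
Level 1: 678223072849
Level 2: 96889010407
Level 3: 13841287201
Level 4: 1977326743
Level 5: 282475249
Level 6: 40353607
Level 7: 5764801
Level 8: 823543
Level 9: 117649
Level 10: 16807
Level 11: 2401
Level 12: 343
Level 13: 49
Level 14: 7
Level 15: 1

The root is level 0 and the size-1 base case is level 15 (the tree spans levels 0 through 15, i.e. 16 levels counting the root), so the depth is the number of divisions: log_7(4747561509943) = 15

The recursion tree depth is log_7(4747561509943) = 15. At each level, the problem size is divided by 7, so it takes 15 divisions to reduce to a base case of size 1. The algorithm makes 8 recursive calls at each level.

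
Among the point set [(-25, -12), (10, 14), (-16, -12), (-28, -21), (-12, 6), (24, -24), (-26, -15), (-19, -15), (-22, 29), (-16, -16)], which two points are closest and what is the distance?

Computing all pairwise distances among 10 points:

d((-25, -12), (10, 14)) = 43.6005
d((-25, -12), (-16, -12)) = 9.0
d((-25, -12), (-28, -21)) = 9.4868
d((-25, -12), (-12, 6)) = 22.2036
d((-25, -12), (24, -24)) = 50.448
d((-25, -12), (-26, -15)) = 3.1623 <-- minimum
d((-25, -12), (-19, -15)) = 6.7082
d((-25, -12), (-22, 29)) = 41.1096
d((-25, -12), (-16, -16)) = 9.8489
d((10, 14), (-16, -12)) = 36.7696
d((10, 14), (-28, -21)) = 51.6624
d((10, 14), (-12, 6)) = 23.4094
d((10, 14), (24, -24)) = 40.4969
d((10, 14), (-26, -15)) = 46.2277
d((10, 14), (-19, -15)) = 41.0122
d((10, 14), (-22, 29)) = 35.3412
d((10, 14), (-16, -16)) = 39.6989
d((-16, -12), (-28, -21)) = 15.0
d((-16, -12), (-12, 6)) = 18.4391
d((-16, -12), (24, -24)) = 41.7612
d((-16, -12), (-26, -15)) = 10.4403
d((-16, -12), (-19, -15)) = 4.2426
d((-16, -12), (-22, 29)) = 41.4367
d((-16, -12), (-16, -16)) = 4.0
d((-28, -21), (-12, 6)) = 31.3847
d((-28, -21), (24, -24)) = 52.0865
d((-28, -21), (-26, -15)) = 6.3246
d((-28, -21), (-19, -15)) = 10.8167
d((-28, -21), (-22, 29)) = 50.3587
d((-28, -21), (-16, -16)) = 13.0
d((-12, 6), (24, -24)) = 46.8615
d((-12, 6), (-26, -15)) = 25.2389
d((-12, 6), (-19, -15)) = 22.1359
d((-12, 6), (-22, 29)) = 25.0799
d((-12, 6), (-16, -16)) = 22.3607
d((24, -24), (-26, -15)) = 50.8035
d((24, -24), (-19, -15)) = 43.9318
d((24, -24), (-22, 29)) = 70.1783
d((24, -24), (-16, -16)) = 40.7922
d((-26, -15), (-19, -15)) = 7.0
d((-26, -15), (-22, 29)) = 44.1814
d((-26, -15), (-16, -16)) = 10.0499
d((-19, -15), (-22, 29)) = 44.1022
d((-19, -15), (-16, -16)) = 3.1623 <-- minimum
d((-22, 29), (-16, -16)) = 45.3982

Minimum distance: 3.1623 (tie among 2 pairs: (-25, -12) and (-26, -15); (-19, -15) and (-16, -16))

The minimum Euclidean distance is 3.1623. There is a tie: 2 pairs achieve this minimum — (-25, -12) and (-26, -15); (-19, -15) and (-16, -16). Any of these is a valid closest pair. For 10 points, brute-force pairwise comparison is shown above. For large n, the divide-and-conquer algorithm (sort by x, recurse on halves, check the dividing strip) achieves O(n log n).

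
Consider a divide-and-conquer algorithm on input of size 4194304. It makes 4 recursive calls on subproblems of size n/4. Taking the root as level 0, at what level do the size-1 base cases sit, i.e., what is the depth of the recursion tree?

For divide and conquer with division factor 4:

Problem sizes at each level:
Level 0: 4194304
Level 1: 1048576
Level 2: 262144
Level 3: 65536
Level 4: 16384
Level 5: 4096
Level 6: 1024
Level 7: 256
Level 8: 64
Level 9: 16
Level 10: 4
Level 11: 1

The root is level 0 and the size-1 base case is level 11 (the tree spans levels 0 through 11, i.e. 12 levels counting the root), so the depth is the number of divisions: log_4(4194304) = 11

The recursion tree depth is log_4(4194304) = 11. At each level, the problem size is divided by 4, so it takes 11 divisions to reduce to a base case of size 1. The algorithm makes 4 recursive calls at each level.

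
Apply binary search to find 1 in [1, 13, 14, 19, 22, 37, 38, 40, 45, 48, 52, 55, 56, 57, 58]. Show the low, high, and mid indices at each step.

Binary search for 1 in [1, 13, 14, 19, 22, 37, 38, 40, 45, 48, 52, 55, 56, 57, 58]:

lo=0, hi=14, mid=7, arr[mid]=40 -> 40 > 1, search left half
lo=0, hi=6, mid=3, arr[mid]=19 -> 19 > 1, search left half
lo=0, hi=2, mid=1, arr[mid]=13 -> 13 > 1, search left half
lo=0, hi=0, mid=0, arr[mid]=1 -> Found target at index 0!

Binary search finds 1 at index 0 after 4 comparisons. The search repeatedly halves the search space by comparing with the middle element.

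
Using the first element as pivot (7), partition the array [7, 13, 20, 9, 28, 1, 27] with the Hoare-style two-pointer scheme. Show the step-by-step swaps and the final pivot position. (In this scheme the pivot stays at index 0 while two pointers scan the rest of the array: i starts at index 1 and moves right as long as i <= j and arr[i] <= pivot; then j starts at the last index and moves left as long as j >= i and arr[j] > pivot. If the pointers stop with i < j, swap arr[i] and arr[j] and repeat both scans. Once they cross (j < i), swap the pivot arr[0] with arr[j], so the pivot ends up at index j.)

Hoare-style two-pointer partition with pivot = 7:

Initial array: [7, 13, 20, 9, 28, 1, 27]

Pointers start at i = 1, j = 6.
i stops at index 1 (arr[1]=13 > 7), j stops at index 5 (arr[5]=1 <= 7): swap arr[1] and arr[5], array becomes [7, 1, 20, 9, 28, 13, 27]
i ends at 2, j ends at 1: the pointers have crossed (j < i), so scanning stops.

Swap pivot arr[0] with arr[1] to place pivot at position 1: [1, 7, 20, 9, 28, 13, 27]
Pivot position: 1

After partitioning with pivot 7, the array becomes [1, 7, 20, 9, 28, 13, 27]. The pivot is placed at index 1. All elements to the left of the pivot are <= 7, and all elements to the right are > 7.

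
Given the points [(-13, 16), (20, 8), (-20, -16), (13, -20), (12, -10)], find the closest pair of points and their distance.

Computing all pairwise distances among 5 points:

d((-13, 16), (20, 8)) = 33.9559
d((-13, 16), (-20, -16)) = 32.7567
d((-13, 16), (13, -20)) = 44.4072
d((-13, 16), (12, -10)) = 36.0694
d((20, 8), (-20, -16)) = 46.6476
d((20, 8), (13, -20)) = 28.8617
d((20, 8), (12, -10)) = 19.6977
d((-20, -16), (13, -20)) = 33.2415
d((-20, -16), (12, -10)) = 32.5576
d((13, -20), (12, -10)) = 10.0499 <-- minimum

Closest pair: (13, -20) and (12, -10) with distance 10.0499

The closest pair is (13, -20) and (12, -10) with Euclidean distance 10.0499. For 5 points, brute-force pairwise comparison is shown above. For large n, the divide-and-conquer algorithm (sort by x, recurse on halves, check the dividing strip) achieves O(n log n).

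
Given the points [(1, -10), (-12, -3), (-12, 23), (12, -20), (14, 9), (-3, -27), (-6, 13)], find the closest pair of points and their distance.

Computing all pairwise distances among 7 points:

d((1, -10), (-12, -3)) = 14.7648
d((1, -10), (-12, 23)) = 35.4683
d((1, -10), (12, -20)) = 14.8661
d((1, -10), (14, 9)) = 23.0217
d((1, -10), (-3, -27)) = 17.4642
d((1, -10), (-6, 13)) = 24.0416
d((-12, -3), (-12, 23)) = 26.0
d((-12, -3), (12, -20)) = 29.4109
d((-12, -3), (14, 9)) = 28.6356
d((-12, -3), (-3, -27)) = 25.632
d((-12, -3), (-6, 13)) = 17.088
d((-12, 23), (12, -20)) = 49.2443
d((-12, 23), (14, 9)) = 29.5296
d((-12, 23), (-3, -27)) = 50.8035
d((-12, 23), (-6, 13)) = 11.6619 <-- minimum
d((12, -20), (14, 9)) = 29.0689
d((12, -20), (-3, -27)) = 16.5529
d((12, -20), (-6, 13)) = 37.5899
d((14, 9), (-3, -27)) = 39.8121
d((14, 9), (-6, 13)) = 20.3961
d((-3, -27), (-6, 13)) = 40.1123

Closest pair: (-12, 23) and (-6, 13) with distance 11.6619

The closest pair is (-12, 23) and (-6, 13) with Euclidean distance 11.6619. For 7 points, brute-force pairwise comparison is shown above. For large n, the divide-and-conquer algorithm (sort by x, recurse on halves, check the dividing strip) achieves O(n log n).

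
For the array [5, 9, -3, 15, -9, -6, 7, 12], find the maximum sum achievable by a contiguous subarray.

Using Kadane's algorithm on [5, 9, -3, 15, -9, -6, 7, 12]:

Scanning through the array:
Position 1 (value 9): max_ending_here = 14, max_so_far = 14
Position 2 (value -3): max_ending_here = 11, max_so_far = 14
Position 3 (value 15): max_ending_here = 26, max_so_far = 26
Position 4 (value -9): max_ending_here = 17, max_so_far = 26
Position 5 (value -6): max_ending_here = 11, max_so_far = 26
Position 6 (value 7): max_ending_here = 18, max_so_far = 26
Position 7 (value 12): max_ending_here = 30, max_so_far = 30

Maximum subarray: [5, 9, -3, 15, -9, -6, 7, 12]
Maximum sum: 30

The maximum subarray is [5, 9, -3, 15, -9, -6, 7, 12] with sum 30. This subarray runs from index 0 to index 7.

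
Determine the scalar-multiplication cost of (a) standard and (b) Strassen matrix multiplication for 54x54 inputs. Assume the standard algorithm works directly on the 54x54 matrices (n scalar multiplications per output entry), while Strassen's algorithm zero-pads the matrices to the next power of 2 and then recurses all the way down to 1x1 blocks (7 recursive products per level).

Matrix multiplication for 54x54 matrices:

Strassen's algorithm requires power-of-2 dimensions. Pad 54x54 to 64x64 (next power of 2).

Standard algorithm: 54^3 = 157464 multiplications
Strassen's algorithm: 7^(log2(64)) = 7^6 = 117649 multiplications
Savings: 157464 - 117649 = 39815 multiplications

Standard: 157464 multiplications (54^3). Strassen: 117649 multiplications (7^6, after padding to 64x64). Strassen reduces 8 recursive multiplications to 7 at each level.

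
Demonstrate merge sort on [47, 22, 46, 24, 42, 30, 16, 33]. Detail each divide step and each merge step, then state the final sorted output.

Merge sort trace:

Split: [47, 22, 46, 24, 42, 30, 16, 33] -> [47, 22, 46, 24] and [42, 30, 16, 33]
  Split: [47, 22, 46, 24] -> [47, 22] and [46, 24]
    Split: [47, 22] -> [47] and [22]
    Merge: [47] + [22] -> [22, 47]
    Split: [46, 24] -> [46] and [24]
    Merge: [46] + [24] -> [24, 46]
  Merge: [22, 47] + [24, 46] -> [22, 24, 46, 47]
  Split: [42, 30, 16, 33] -> [42, 30] and [16, 33]
    Split: [42, 30] -> [42] and [30]
    Merge: [42] + [30] -> [30, 42]
    Split: [16, 33] -> [16] and [33]
    Merge: [16] + [33] -> [16, 33]
  Merge: [30, 42] + [16, 33] -> [16, 30, 33, 42]
Merge: [22, 24, 46, 47] + [16, 30, 33, 42] -> [16, 22, 24, 30, 33, 42, 46, 47]

Final sorted array: [16, 22, 24, 30, 33, 42, 46, 47]

The merge sort proceeds by recursively splitting the array and merging sorted halves.
After all merges, the sorted array is [16, 22, 24, 30, 33, 42, 46, 47].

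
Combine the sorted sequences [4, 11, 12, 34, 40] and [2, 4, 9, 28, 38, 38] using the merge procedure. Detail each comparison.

Merging process:

Compare 4 vs 2: take 2 from right. Merged: [2]
Compare 4 vs 4: take 4 from left. Merged: [2, 4]
Compare 11 vs 4: take 4 from right. Merged: [2, 4, 4]
Compare 11 vs 9: take 9 from right. Merged: [2, 4, 4, 9]
Compare 11 vs 28: take 11 from left. Merged: [2, 4, 4, 9, 11]
Compare 12 vs 28: take 12 from left. Merged: [2, 4, 4, 9, 11, 12]
Compare 34 vs 28: take 28 from right. Merged: [2, 4, 4, 9, 11, 12, 28]
Compare 34 vs 38: take 34 from left. Merged: [2, 4, 4, 9, 11, 12, 28, 34]
Compare 40 vs 38: take 38 from right. Merged: [2, 4, 4, 9, 11, 12, 28, 34, 38]
Compare 40 vs 38: take 38 from right. Merged: [2, 4, 4, 9, 11, 12, 28, 34, 38, 38]
Append remaining from left: [40]. Merged: [2, 4, 4, 9, 11, 12, 28, 34, 38, 38, 40]

Final merged array: [2, 4, 4, 9, 11, 12, 28, 34, 38, 38, 40]
Total comparisons: 10

The merged array is [2, 4, 4, 9, 11, 12, 28, 34, 38, 38, 40], requiring 10 comparisons. The merge step runs in O(n) time where n is the total number of elements.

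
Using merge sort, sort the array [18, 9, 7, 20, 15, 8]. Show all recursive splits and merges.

Merge sort trace:

Split: [18, 9, 7, 20, 15, 8] -> [18, 9, 7] and [20, 15, 8]
  Split: [18, 9, 7] -> [18] and [9, 7]
    Split: [9, 7] -> [9] and [7]
    Merge: [9] + [7] -> [7, 9]
  Merge: [18] + [7, 9] -> [7, 9, 18]
  Split: [20, 15, 8] -> [20] and [15, 8]
    Split: [15, 8] -> [15] and [8]
    Merge: [15] + [8] -> [8, 15]
  Merge: [20] + [8, 15] -> [8, 15, 20]
Merge: [7, 9, 18] + [8, 15, 20] -> [7, 8, 9, 15, 18, 20]

Final sorted array: [7, 8, 9, 15, 18, 20]

The merge sort proceeds by recursively splitting the array and merging sorted halves.
After all merges, the sorted array is [7, 8, 9, 15, 18, 20].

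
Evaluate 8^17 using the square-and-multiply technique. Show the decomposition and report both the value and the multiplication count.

Computing 8^17 by squaring (build up from 8^1; each line after the first costs one multiplication):

8^1 = 8
8^2 = (8^1)^2 = 8^2 = 64
8^4 = (8^2)^2 = 64^2 = 4096
8^8 = (8^4)^2 = 4096^2 = 16777216
8^16 = (8^8)^2 = 16777216^2 = 281474976710656
8^17 = 8 * 8^16 = 8 * 281474976710656 = 2251799813685248

Result: 2251799813685248
Multiplications needed: 5 (5 lines after 8^1)

8^17 = 2251799813685248. Using exponentiation by squaring, this requires 5 multiplications. The key idea: if the exponent is even, square the half-power; if odd, multiply by the base once.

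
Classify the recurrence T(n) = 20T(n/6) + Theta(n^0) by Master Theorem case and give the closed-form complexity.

Master Theorem for T(n) = 20T(n/6) + O(n^0):

a = 20, b = 6, c = 0
log_b(a) = log_6(20) = 1.6720

Case 1: c = 0 < log_6(20) = 1.6720
T(n) = O(n^(log_6 20))

For T(n) = 20T(n/6) + O(n^0): log_6(20) = 1.6720. This is Case 1 of the Master Theorem (c < log_b(a), work dominated by leaves), giving O(n^(log_6 20)).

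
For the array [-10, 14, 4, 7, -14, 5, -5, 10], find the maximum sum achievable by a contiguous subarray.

Using Kadane's algorithm on [-10, 14, 4, 7, -14, 5, -5, 10]:

Scanning through the array:
Position 1 (value 14): max_ending_here = 14, max_so_far = 14
Position 2 (value 4): max_ending_here = 18, max_so_far = 18
Position 3 (value 7): max_ending_here = 25, max_so_far = 25
Position 4 (value -14): max_ending_here = 11, max_so_far = 25
Position 5 (value 5): max_ending_here = 16, max_so_far = 25
Position 6 (value -5): max_ending_here = 11, max_so_far = 25
Position 7 (value 10): max_ending_here = 21, max_so_far = 25

Maximum subarray: [14, 4, 7]
Maximum sum: 25

The maximum subarray is [14, 4, 7] with sum 25. This subarray runs from index 1 to index 3.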